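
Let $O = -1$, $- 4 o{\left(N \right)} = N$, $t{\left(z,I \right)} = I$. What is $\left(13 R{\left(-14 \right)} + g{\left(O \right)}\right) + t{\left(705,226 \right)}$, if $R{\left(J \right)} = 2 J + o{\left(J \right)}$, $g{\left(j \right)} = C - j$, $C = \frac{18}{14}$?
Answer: $- \frac{1263}{14} \approx -90.214$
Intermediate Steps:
$o{\left(N \right)} = - \frac{N}{4}$
$C = \frac{9}{7}$ ($C = 18 \cdot \frac{1}{14} = \frac{9}{7} \approx 1.2857$)
$g{\left(j \right)} = \frac{9}{7} - j$
$R{\left(J \right)} = \frac{7 J}{4}$ ($R{\left(J \right)} = 2 J - \frac{J}{4} = \frac{7 J}{4}$)
$\left(13 R{\left(-14 \right)} + g{\left(O \right)}\right) + t{\left(705,226 \right)} = \left(13 \cdot \frac{7}{4} \left(-14\right) + \left(\frac{9}{7} - -1\right)\right) + 226 = \left(13 \left(- \frac{49}{2}\right) + \left(\frac{9}{7} + 1\right)\right) + 226 = \left(- \frac{637}{2} + \frac{16}{7}\right) + 226 = - \frac{4427}{14} + 226 = - \frac{1263}{14}$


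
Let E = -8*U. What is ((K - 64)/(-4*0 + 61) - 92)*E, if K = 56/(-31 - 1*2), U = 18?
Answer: 8993472/671 ≈ 13403.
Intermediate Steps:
K = -56/33 (K = 56/(-31 - 2) = 56/(-33) = 56*(-1/33) = -56/33 ≈ -1.6970)
E = -144 (E = -8*18 = -144)
((K - 64)/(-4*0 + 61) - 92)*E = ((-56/33 - 64)/(-4*0 + 61) - 92)*(-144) = (-2168/(33*(0 + 61)) - 92)*(-144) = (-2168/33/61 - 92)*(-144) = (-2168/33*1/61 - 92)*(-144) = (-2168/2013 - 92)*(-144) = -187364/2013*(-144) = 8993472/671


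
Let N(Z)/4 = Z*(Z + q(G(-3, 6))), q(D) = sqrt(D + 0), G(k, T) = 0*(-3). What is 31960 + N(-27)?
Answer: 34876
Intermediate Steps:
G(k, T) = 0
q(D) = sqrt(D)
N(Z) = 4*Z**2 (N(Z) = 4*(Z*(Z + sqrt(0))) = 4*(Z*(Z + 0)) = 4*(Z*Z) = 4*Z**2)
31960 + N(-27) = 31960 + 4*(-27)**2 = 31960 + 4*729 = 31960 + 2916 = 34876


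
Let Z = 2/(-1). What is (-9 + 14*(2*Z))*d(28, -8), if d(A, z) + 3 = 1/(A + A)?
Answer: 10855/56 ≈ 193.84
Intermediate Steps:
Z = -2 (Z = 2*(-1) = -2)
d(A, z) = -3 + 1/(2*A) (d(A, z) = -3 + 1/(A + A) = -3 + 1/(2*A))
(-9 + 14*(2*Z))*d(28, -8) = (-9 + 14*(2*(-2)))*(-3 + (1/2)/28) = (-9 + 14*(-4))*(-3 + (1/2)*(1/28)) = (-9 - 56)*(-3 + 1/56) = -65*(-167/56) = 10855/56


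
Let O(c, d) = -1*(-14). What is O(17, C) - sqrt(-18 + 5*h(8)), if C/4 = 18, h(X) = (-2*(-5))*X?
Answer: 14 - sqrt(382) ≈ -5.5448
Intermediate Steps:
h(X) = 10*X
C = 72 (C = 4*18 = 72)
O(c, d) = 14
O(17, C) - sqrt(-18 + 5*h(8)) = 14 - sqrt(-18 + 5*(10*8)) = 14 - sqrt(-18 + 5*80) = 14 - sqrt(-18 + 400) = 14 - sqrt(382)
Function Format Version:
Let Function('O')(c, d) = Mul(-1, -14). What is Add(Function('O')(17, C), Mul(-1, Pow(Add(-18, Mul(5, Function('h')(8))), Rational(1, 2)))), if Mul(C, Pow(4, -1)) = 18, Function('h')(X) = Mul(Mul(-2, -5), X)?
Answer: Add(14, Mul(-1, Pow(382, Rational(1, 2)))) ≈ -5.5448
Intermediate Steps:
Function('h')(X) = Mul(10, X)
C = 72 (C = Mul(4, 18) = 72)
Function('O')(c, d) = 14
Add(Function('O')(17, C), Mul(-1, Pow(Add(-18, Mul(5, Function('h')(8))), Rational(1, 2)))) = Add(14, Mul(-1, Pow(Add(-18, Mul(5, Mul(10, 8))), Rational(1, 2)))) = Add(14, Mul(-1, Pow(Add(-18, Mul(5, 80)), Rational(1, 2)))) = Add(14, Mul(-1, Pow(Add(-18, 400), Rational(1, 2)))) = Add(14, Mul(-1, Pow(382, Rational(1, 2))))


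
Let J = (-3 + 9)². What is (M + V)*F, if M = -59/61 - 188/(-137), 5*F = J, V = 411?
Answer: 123772032/41785 ≈ 2962.1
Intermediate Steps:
J = 36 (J = 6² = 36)
F = 36/5 (F = (⅕)*36 = 36/5 ≈ 7.2000)
M = 3385/8357 (M = -59*1/61 - 188*(-1/137) = -59/61 + 188/137 = 3385/8357 ≈ 0.40505)
(M + V)*F = (3385/8357 + 411)*(36/5) = (3438112/8357)*(36/5) = 123772032/41785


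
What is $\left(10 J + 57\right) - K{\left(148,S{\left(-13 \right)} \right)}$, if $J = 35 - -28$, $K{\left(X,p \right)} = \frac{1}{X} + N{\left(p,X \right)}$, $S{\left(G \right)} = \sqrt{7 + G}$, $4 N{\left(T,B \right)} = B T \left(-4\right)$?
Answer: $\frac{101675}{148} + 148 i \sqrt{6} \approx 686.99 + 362.52 i$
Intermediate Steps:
$N{\left(T,B \right)} = - B T$ ($N{\left(T,B \right)} = \frac{B T \left(-4\right)}{4} = \frac{\left(-4\right) B T}{4} = - B T$)
$K{\left(X,p \right)} = \frac{1}{X} - X p$
$J = 63$ ($J = 35 + 28 = 63$)
$\left(10 J + 57\right) - K{\left(148,S{\left(-13 \right)} \right)} = \left(10 \cdot 63 + 57\right) - \left(\frac{1}{148} - 148 \sqrt{7 - 13}\right) = \left(630 + 57\right) - \left(\frac{1}{148} - 148 \sqrt{-6}\right) = 687 - \left(\frac{1}{148} - 148 i \sqrt{6}\right) = \frac{101675}{148} + 148 i \sqrt{6}$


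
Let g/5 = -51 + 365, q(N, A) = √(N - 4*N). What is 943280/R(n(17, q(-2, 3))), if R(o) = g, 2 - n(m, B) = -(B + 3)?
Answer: 94328/157 ≈ 600.82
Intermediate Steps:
q(N, A) = √3*√(-N) (q(N, A) = √(-3*N) = √3*√(-N))
g = 1570 (g = 5*(-51 + 365) = 5*314 = 1570)
n(m, B) = 5 + B (n(m, B) = 2 - (-1)*(B + 3) = 2 - (-1)*(3 + B) = 2 - (-3 - B) = 2 + (3 + B) = 5 + B)
R(o) = 1570
943280/R(n(17, q(-2, 3))) = 943280/1570 = 943280*(1/1570) = 94328/157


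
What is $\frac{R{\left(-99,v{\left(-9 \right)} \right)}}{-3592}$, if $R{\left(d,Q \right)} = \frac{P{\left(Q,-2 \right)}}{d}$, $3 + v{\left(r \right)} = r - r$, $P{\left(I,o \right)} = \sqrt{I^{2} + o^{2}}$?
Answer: $\frac{\sqrt{13}}{355608} \approx 1.0139 \cdot 10^{-5}$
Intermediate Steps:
$v{\left(r \right)} = -3$ ($v{\left(r \right)} = -3 + \left(r - r\right) = -3 + 0 = -3$)
$R{\left(d,Q \right)} = \frac{\sqrt{4 + Q^{2}}}{d}$ ($R{\left(d,Q \right)} = \frac{\sqrt{Q^{2} + \left(-2\right)^{2}}}{d} = \frac{\sqrt{Q^{2} + 4}}{d} = \frac{\sqrt{4 + Q^{2}}}{d}$)
$\frac{R{\left(-99,v{\left(-9 \right)} \right)}}{-3592} = \frac{\frac{1}{-99} \sqrt{4 + \left(-3\right)^{2}}}{-3592} = - \frac{\sqrt{4 + 9}}{99} \left(- \frac{1}{3592}\right) = - \frac{\sqrt{13}}{99} \left(- \frac{1}{3592}\right) = \frac{\sqrt{13}}{355608}$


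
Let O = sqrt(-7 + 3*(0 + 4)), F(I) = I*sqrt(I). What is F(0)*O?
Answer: 0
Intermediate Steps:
F(I) = I**(3/2)
O = sqrt(5) (O = sqrt(-7 + 3*4) = sqrt(-7 + 12) = sqrt(5) ≈ 2.2361)
F(0)*O = 0**(3/2)*sqrt(5) = 0*sqrt(5) = 0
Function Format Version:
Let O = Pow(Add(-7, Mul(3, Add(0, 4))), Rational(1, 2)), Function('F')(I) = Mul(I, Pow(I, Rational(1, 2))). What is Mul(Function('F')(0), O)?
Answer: 0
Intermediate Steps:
Function('F')(I) = Pow(I, Rational(3, 2))
O = Pow(5, Rational(1, 2)) (O = Pow(Add(-7, Mul(3, 4)), Rational(1, 2)) = Pow(Add(-7, 12), Rational(1, 2)) = Pow(5, Rational(1, 2)) ≈ 2.2361)
Mul(Function('F')(0), O) = Mul(Pow(0, Rational(3, 2)), Pow(5, Rational(1, 2))) = Mul(0, Pow(5, Rational(1, 2))) = 0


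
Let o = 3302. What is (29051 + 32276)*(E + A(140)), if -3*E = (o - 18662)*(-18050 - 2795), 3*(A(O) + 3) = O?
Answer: -19635621764563/3 ≈ -6.5452e+12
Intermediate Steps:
A(O) = -3 + O/3
E = -106726400 (E = -(3302 - 18662)*(-18050 - 2795)/3 = -(-5120)*(-20845) = -⅓*320179200 = -106726400)
(29051 + 32276)*(E + A(140)) = (29051 + 32276)*(-106726400 + (-3 + (⅓)*140)) = 61327*(-106726400 + (-3 + 140/3)) = 61327*(-106726400 + 131/3) = 61327*(-320179069/3) = -19635621764563/3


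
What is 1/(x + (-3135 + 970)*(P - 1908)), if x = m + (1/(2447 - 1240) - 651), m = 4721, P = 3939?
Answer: -1207/5302405314 ≈ -2.2763e-7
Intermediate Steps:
x = 4912491/1207 (x = 4721 + (1/(2447 - 1240) - 651) = 4721 + (1/1207 - 651) = 4721 - 785756/1207 = 4912491/1207 ≈ 4070.0)
1/(x + (-3135 + 970)*(P - 1908)) = 1/(4912491/1207 + (-3135 + 970)*(3939 - 1908)) = 1/(4912491/1207 - 2165*2031) = 1/(4912491/1207 - 4397115) = 1/(-5302405314/1207) = -1207/5302405314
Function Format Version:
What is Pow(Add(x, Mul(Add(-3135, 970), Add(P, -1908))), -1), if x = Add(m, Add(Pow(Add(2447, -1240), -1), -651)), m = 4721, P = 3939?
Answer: Rational(-1207, 5302405314) ≈ -2.2763e-7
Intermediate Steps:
x = Rational(4912491, 1207) (x = Add(4721, Add(Pow(Add(2447, -1240), -1), -651)) = Add(4721, Add(Pow(1207, -1), -651)) = Add(4721, Add(Rational(1, 1207), -651)) = Add(4721, Rational(-785756, 1207)) = Rational(4912491, 1207) ≈ 4070.0)
Pow(Add(x, Mul(Add(-3135, 970), Add(P, -1908))), -1) = Pow(Add(Rational(4912491, 1207), Mul(Add(-3135, 970), Add(3939, -1908))), -1) = Pow(Add(Rational(4912491, 1207), Mul(-2165, 2031)), -1) = Pow(Add(Rational(4912491, 1207), -4397115), -1) = Pow(Rational(-5302405314, 1207), -1) = Rational(-1207, 5302405314)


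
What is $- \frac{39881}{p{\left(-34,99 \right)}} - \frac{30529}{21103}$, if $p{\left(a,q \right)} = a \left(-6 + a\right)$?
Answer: $- \frac{883128183}{28700080} \approx -30.771$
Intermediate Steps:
$- \frac{39881}{p{\left(-34,99 \right)}} - \frac{30529}{21103} = - \frac{39881}{\left(-34\right) \left(-6 - 34\right)} - \frac{30529}{21103} = - \frac{39881}{\left(-34\right) \left(-40\right)} - \frac{30529}{21103} = - \frac{39881}{1360} - \frac{30529}{21103} = - \frac{883128183}{28700080}$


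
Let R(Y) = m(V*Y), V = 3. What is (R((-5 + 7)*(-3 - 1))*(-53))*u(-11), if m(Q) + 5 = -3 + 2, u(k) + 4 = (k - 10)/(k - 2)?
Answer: -9858/13 ≈ -758.31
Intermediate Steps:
u(k) = -4 + (-10 + k)/(-2 + k) (u(k) = -4 + (k - 10)/(k - 2) = -4 + (-10 + k)/(-2 + k))
m(Q) = -6 (m(Q) = -5 + (-3 + 2) = -5 - 1 = -6)
R(Y) = -6
(R((-5 + 7)*(-3 - 1))*(-53))*u(-11) = (-6*(-53))*((-2 - 3*(-11))/(-2 - 11)) = 318*((-2 + 33)/(-13)) = 318*(-1/13*31) = 318*(-31/13) = -9858/13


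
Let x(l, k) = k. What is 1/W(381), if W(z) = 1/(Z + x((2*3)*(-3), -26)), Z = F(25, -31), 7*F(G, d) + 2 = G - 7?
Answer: -166/7 ≈ -23.714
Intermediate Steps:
F(G, d) = -9/7 + G/7 (F(G, d) = -2/7 + (G - 7)/7 = -2/7 + (-7 + G)/7 = -2/7 + (-1 + G/7) = -9/7 + G/7)
Z = 16/7 (Z = -9/7 + (⅐)*25 = -9/7 + 25/7 = 16/7 ≈ 2.2857)
W(z) = -7/166 (W(z) = 1/(16/7 - 26) = 1/(-166/7) = -7/166)
1/W(381) = 1/(-7/166) = -166/7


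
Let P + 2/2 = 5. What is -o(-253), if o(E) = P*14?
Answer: -56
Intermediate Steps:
P = 4 (P = -1 + 5 = 4)
o(E) = 56 (o(E) = 4*14 = 56)
-o(-253) = -1*56 = -56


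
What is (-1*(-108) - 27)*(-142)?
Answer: -11502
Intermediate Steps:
(-1*(-108) - 27)*(-142) = (108 - 27)*(-142) = 81*(-142) = -11502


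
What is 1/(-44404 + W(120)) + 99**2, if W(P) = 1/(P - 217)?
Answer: 42214759292/4307189 ≈ 9801.0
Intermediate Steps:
W(P) = 1/(-217 + P)
1/(-44404 + W(120)) + 99**2 = 1/(-44404 + 1/(-217 + 120)) + 99**2 = 1/(-44404 + 1/(-97)) + 9801 = 1/(-44404 - 1/97) + 9801 = 1/(-4307189/97) + 9801 = -97/4307189 + 9801 = 42214759292/4307189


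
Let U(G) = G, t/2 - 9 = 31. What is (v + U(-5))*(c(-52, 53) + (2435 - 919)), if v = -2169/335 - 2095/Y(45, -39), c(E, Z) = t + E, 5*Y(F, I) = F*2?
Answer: -595225124/3015 ≈ -1.9742e+5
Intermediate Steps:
Y(F, I) = 2*F/5 (Y(F, I) = (F*2)/5 = (2*F)/5 = 2*F/5)
t = 80 (t = 18 + 2*31 = 18 + 62 = 80)
c(E, Z) = 80 + E
v = -740867/6030 (v = -2169/335 - 2095/((⅖)*45) = -2169*1/335 - 2095/18 = -2169/335 - 2095*1/18 = -2169/335 - 2095/18 = -740867/6030 ≈ -122.86)
(v + U(-5))*(c(-52, 53) + (2435 - 919)) = (-740867/6030 - 5)*((80 - 52) + (2435 - 919)) = -771017*(28 + 1516)/6030 = -771017/6030*1544 = -595225124/3015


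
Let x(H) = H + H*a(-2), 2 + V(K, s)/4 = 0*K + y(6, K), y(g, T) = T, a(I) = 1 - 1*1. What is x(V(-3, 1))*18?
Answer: -360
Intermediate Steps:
a(I) = 0 (a(I) = 1 - 1 = 0)
V(K, s) = -8 + 4*K (V(K, s) = -8 + 4*(0*K + K) = -8 + 4*(0 + K) = -8 + 4*K)
x(H) = H (x(H) = H + H*0 = H + 0 = H)
x(V(-3, 1))*18 = (-8 + 4*(-3))*18 = (-8 - 12)*18 = -20*18 = -360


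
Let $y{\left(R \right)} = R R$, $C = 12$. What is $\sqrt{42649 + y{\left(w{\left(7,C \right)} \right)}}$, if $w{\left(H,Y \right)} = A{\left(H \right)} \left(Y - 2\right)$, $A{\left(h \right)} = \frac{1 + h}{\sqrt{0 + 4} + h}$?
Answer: $\frac{\sqrt{3460969}}{9} \approx 206.71$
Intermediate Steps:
$A{\left(h \right)} = \frac{1 + h}{2 + h}$ ($A{\left(h \right)} = \frac{1 + h}{\sqrt{4} + h} = \frac{1 + h}{2 + h}$)
$w{\left(H,Y \right)} = \frac{\left(1 + H\right) \left(-2 + Y\right)}{2 + H}$ ($w{\left(H,Y \right)} = \frac{1 + H}{2 + H} \left(Y - 2\right) = \frac{1 + H}{2 + H} \left(-2 + Y\right) = \frac{\left(1 + H\right) \left(-2 + Y\right)}{2 + H}$)
$y{\left(R \right)} = R^{2}$
$\sqrt{42649 + y{\left(w{\left(7,C \right)} \right)}} = \sqrt{42649 + \left(\frac{\left(1 + 7\right) \left(-2 + 12\right)}{2 + 7}\right)^{2}} = \sqrt{42649 + \left(\frac{1}{9} \cdot 8 \cdot 10\right)^{2}} = \sqrt{42649 + \left(\frac{80}{9}\right)^{2}} = \sqrt{42649 + \frac{6400}{81}} = \sqrt{\frac{3460969}{81}} = \frac{\sqrt{3460969}}{9}$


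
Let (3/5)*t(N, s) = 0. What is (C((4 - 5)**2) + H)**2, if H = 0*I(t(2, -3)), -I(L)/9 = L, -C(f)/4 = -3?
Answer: 144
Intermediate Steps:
C(f) = 12 (C(f) = -4*(-3) = 12)
t(N, s) = 0 (t(N, s) = (5/3)*0 = 0)
I(L) = -9*L
H = 0 (H = 0*(-9*0) = 0*0 = 0)
(C((4 - 5)**2) + H)**2 = (12 + 0)**2 = 12**2 = 144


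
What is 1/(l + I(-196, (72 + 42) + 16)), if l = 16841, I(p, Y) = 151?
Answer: 1/16992 ≈ 5.8851e-5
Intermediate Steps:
1/(l + I(-196, (72 + 42) + 16)) = 1/(16841 + 151) = 1/16992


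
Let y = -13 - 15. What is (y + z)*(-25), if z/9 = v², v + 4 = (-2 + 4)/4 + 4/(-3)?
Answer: -18225/4 ≈ -4556.3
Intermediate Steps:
y = -28
v = -29/6 (v = -4 + ((-2 + 4)/4 + 4/(-3)) = -4 + (2*(¼) + 4*(-⅓)) = -4 + (½ - 4/3) = -4 - ⅚ = -29/6 ≈ -4.8333)
z = 841/4 (z = 9*(-29/6)² = 9*(841/36) = 841/4 ≈ 210.25)
(y + z)*(-25) = (-28 + 841/4)*(-25) = (729/4)*(-25) = -18225/4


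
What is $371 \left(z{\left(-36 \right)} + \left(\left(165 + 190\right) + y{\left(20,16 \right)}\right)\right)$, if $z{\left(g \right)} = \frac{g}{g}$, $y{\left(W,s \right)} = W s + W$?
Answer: $258216$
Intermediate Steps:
$y{\left(W,s \right)} = W + W s$
$z{\left(g \right)} = 1$
$371 \left(z{\left(-36 \right)} + \left(\left(165 + 190\right) + y{\left(20,16 \right)}\right)\right) = 371 \left(1 + \left(\left(165 + 190\right) + 20 \left(1 + 16\right)\right)\right) = 371 \left(1 + \left(355 + 20 \cdot 17\right)\right) = 371 \left(1 + \left(355 + 340\right)\right) = 371 \left(1 + 695\right) = 371 \cdot 696 = 258216$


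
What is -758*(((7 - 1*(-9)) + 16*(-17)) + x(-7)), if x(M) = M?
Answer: 199354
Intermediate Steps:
-758*(((7 - 1*(-9)) + 16*(-17)) + x(-7)) = -758*(((7 - 1*(-9)) + 16*(-17)) - 7) = -758*(((7 + 9) - 272) - 7) = -758*((16 - 272) - 7) = -758*(-256 - 7) = -758*(-263) = 199354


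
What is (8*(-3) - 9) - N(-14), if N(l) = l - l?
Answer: -33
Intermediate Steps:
N(l) = 0
(8*(-3) - 9) - N(-14) = (8*(-3) - 9) - 1*0 = (-24 - 9) + 0 = -33 + 0 = -33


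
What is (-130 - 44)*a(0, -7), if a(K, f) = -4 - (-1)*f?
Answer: 1914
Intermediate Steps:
a(K, f) = -4 + f
(-130 - 44)*a(0, -7) = (-130 - 44)*(-4 - 7) = -174*(-11) = 1914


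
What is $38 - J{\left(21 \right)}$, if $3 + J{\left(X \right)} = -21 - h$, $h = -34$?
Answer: $28$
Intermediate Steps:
$J{\left(X \right)} = 10$ ($J{\left(X \right)} = -3 - -13 = -3 + \left(-21 + 34\right) = -3 + 13 = 10$)
$38 - J{\left(21 \right)} = 38 - 10 = 28$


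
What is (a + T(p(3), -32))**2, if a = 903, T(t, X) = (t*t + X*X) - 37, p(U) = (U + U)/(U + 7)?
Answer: 2233413081/625 ≈ 3.5735e+6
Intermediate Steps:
p(U) = 2*U/(7 + U) (p(U) = (2*U)/(7 + U) = 2*U/(7 + U))
T(t, X) = -37 + X**2 + t**2 (T(t, X) = (t**2 + X**2) - 37 = (X**2 + t**2) - 37 = -37 + X**2 + t**2)
(a + T(p(3), -32))**2 = (903 + (-37 + (-32)**2 + (2*3/(7 + 3))**2))**2 = (903 + (-37 + 1024 + (2*3/10)**2))**2 = (903 + (-37 + 1024 + (2*3*(1/10))**2))**2 = (903 + (-37 + 1024 + (3/5)**2))**2 = (903 + (-37 + 1024 + 9/25))**2 = (903 + 24684/25)**2 = (47259/25)**2 = 2233413081/625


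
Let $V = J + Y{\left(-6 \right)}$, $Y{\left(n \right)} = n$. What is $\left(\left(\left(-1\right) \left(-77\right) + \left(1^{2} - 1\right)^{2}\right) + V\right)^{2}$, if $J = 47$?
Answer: $13924$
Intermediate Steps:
$V = 41$ ($V = 47 - 6 = 41$)
$\left(\left(\left(-1\right) \left(-77\right) + \left(1^{2} - 1\right)^{2}\right) + V\right)^{2} = \left(\left(\left(-1\right) \left(-77\right) + \left(1^{2} - 1\right)^{2}\right) + 41\right)^{2} = \left(\left(77 + \left(1 - 1\right)^{2}\right) + 41\right)^{2} = \left(\left(77 + 0^{2}\right) + 41\right)^{2} = \left(\left(77 + 0\right) + 41\right)^{2} = \left(77 + 41\right)^{2} = 118^{2} = 13924$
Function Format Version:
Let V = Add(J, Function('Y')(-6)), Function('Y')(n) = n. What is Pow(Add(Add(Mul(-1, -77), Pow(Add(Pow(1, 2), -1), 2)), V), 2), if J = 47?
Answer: 13924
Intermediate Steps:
V = 41 (V = Add(47, -6) = 41)
Pow(Add(Add(Mul(-1, -77), Pow(Add(Pow(1, 2), -1), 2)), V), 2) = Pow(Add(Add(Mul(-1, -77), Pow(Add(Pow(1, 2), -1), 2)), 41), 2) = Pow(Add(Add(77, Pow(Add(1, -1), 2)), 41), 2) = Pow(Add(Add(77, Pow(0, 2)), 41), 2) = Pow(Add(Add(77, 0), 41), 2) = Pow(Add(77, 41), 2) = Pow(118, 2) = 13924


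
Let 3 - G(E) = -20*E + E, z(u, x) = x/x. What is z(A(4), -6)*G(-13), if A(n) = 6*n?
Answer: -244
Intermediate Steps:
z(u, x) = 1
G(E) = 3 + 19*E (G(E) = 3 - (-20*E + E) = 3 - (-19)*E = 3 + 19*E)
z(A(4), -6)*G(-13) = 1*(3 + 19*(-13)) = 1*(3 - 247) = 1*(-244) = -244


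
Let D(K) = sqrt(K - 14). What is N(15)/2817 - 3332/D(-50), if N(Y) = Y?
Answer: 5/939 + 833*I/2 ≈ 0.0053248 + 416.5*I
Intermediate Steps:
D(K) = sqrt(-14 + K)
N(15)/2817 - 3332/D(-50) = 15/2817 - 3332/sqrt(-14 - 50) = 15*(1/2817) - 3332*(-I/8) = 5/939 - 3332*(-I/8) = 5/939 - (-833)*I/2 = 5/939 + 833*I/2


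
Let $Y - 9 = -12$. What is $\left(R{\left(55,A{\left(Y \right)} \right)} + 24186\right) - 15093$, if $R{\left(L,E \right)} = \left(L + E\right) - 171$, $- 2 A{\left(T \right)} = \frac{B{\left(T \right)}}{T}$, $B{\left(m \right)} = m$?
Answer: $\frac{17953}{2} \approx 8976.5$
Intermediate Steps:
$Y = -3$ ($Y = 9 - 12 = -3$)
$A{\left(T \right)} = - \frac{1}{2}$ ($A{\left(T \right)} = - \frac{T \frac{1}{T}}{2} = \left(- \frac{1}{2}\right) 1 = - \frac{1}{2}$)
$R{\left(L,E \right)} = -171 + E + L$ ($R{\left(L,E \right)} = \left(E + L\right) - 171 = -171 + E + L$)
$\left(R{\left(55,A{\left(Y \right)} \right)} + 24186\right) - 15093 = \left(\left(-171 - \frac{1}{2} + 55\right) + 24186\right) - 15093 = \left(- \frac{233}{2} + 24186\right) - 15093 = \frac{48139}{2} - 15093 = \frac{17953}{2}$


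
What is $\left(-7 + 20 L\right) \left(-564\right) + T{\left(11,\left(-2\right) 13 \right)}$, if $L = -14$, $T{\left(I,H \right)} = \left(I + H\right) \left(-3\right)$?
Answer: $161913$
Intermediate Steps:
$T{\left(I,H \right)} = - 3 H - 3 I$ ($T{\left(I,H \right)} = \left(H + I\right) \left(-3\right) = - 3 H - 3 I$)
$\left(-7 + 20 L\right) \left(-564\right) + T{\left(11,\left(-2\right) 13 \right)} = \left(-7 + 20 \left(-14\right)\right) \left(-564\right) - \left(33 + 3 \left(\left(-2\right) 13\right)\right) = \left(-7 - 280\right) \left(-564\right) - -45 = \left(-287\right) \left(-564\right) + \left(78 - 33\right) = 161868 + 45 = 161913$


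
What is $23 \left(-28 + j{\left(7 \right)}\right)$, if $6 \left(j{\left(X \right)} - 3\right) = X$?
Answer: $- \frac{3289}{6} \approx -548.17$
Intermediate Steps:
$j{\left(X \right)} = 3 + \frac{X}{6}$
$23 \left(-28 + j{\left(7 \right)}\right) = 23 \left(-28 + \left(3 + \frac{1}{6} \cdot 7\right)\right) = 23 \left(-28 + \left(3 + \frac{7}{6}\right)\right) = 23 \left(-28 + \frac{25}{6}\right) = 23 \left(- \frac{143}{6}\right) = - \frac{3289}{6}$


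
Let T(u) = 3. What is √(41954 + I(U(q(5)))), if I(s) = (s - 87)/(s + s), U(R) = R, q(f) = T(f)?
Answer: 6*√1165 ≈ 204.79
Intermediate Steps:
q(f) = 3
I(s) = (-87 + s)/(2*s) (I(s) = (-87 + s)/((2*s)) = (-87 + s)*(1/(2*s)) = (-87 + s)/(2*s))
√(41954 + I(U(q(5)))) = √(41954 + (½)*(-87 + 3)/3) = √(41954 + (½)*(⅓)*(-84)) = √(41954 - 14) = √41940 = 6*√1165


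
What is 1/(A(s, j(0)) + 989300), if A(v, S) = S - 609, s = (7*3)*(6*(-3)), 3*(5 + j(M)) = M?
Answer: 1/988686 ≈ 1.0114e-6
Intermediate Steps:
j(M) = -5 + M/3
s = -378 (s = 21*(-18) = -378)
A(v, S) = -609 + S
1/(A(s, j(0)) + 989300) = 1/((-609 + (-5 + (⅓)*0)) + 989300) = 1/((-609 + (-5 + 0)) + 989300) = 1/((-609 - 5) + 989300) = 1/(-614 + 989300) = 1/988686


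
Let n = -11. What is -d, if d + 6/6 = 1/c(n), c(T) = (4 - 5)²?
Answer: 0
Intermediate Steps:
c(T) = 1 (c(T) = (-1)² = 1)
d = 0 (d = -1 + 1/1 = -1 + 1 = 0)
-d = -1*0 = 0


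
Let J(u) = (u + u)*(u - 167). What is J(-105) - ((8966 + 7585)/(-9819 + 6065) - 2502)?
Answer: 223837539/3754 ≈ 59626.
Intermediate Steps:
J(u) = 2*u*(-167 + u) (J(u) = (2*u)*(-167 + u) = 2*u*(-167 + u))
J(-105) - ((8966 + 7585)/(-9819 + 6065) - 2502) = 2*(-105)*(-167 - 105) - ((8966 + 7585)/(-9819 + 6065) - 2502) = 2*(-105)*(-272) - (16551/(-3754) - 2502) = 57120 - (16551*(-1/3754) - 2502) = 57120 - (-16551/3754 - 2502) = 57120 - 1*(-9409059/3754) = 57120 + 9409059/3754 = 223837539/3754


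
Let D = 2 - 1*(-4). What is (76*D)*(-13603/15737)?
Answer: -6202968/15737 ≈ -394.16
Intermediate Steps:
D = 6 (D = 2 + 4 = 6)
(76*D)*(-13603/15737) = (76*6)*(-13603/15737) = 456*(-13603*1/15737) = 456*(-13603/15737) = -6202968/15737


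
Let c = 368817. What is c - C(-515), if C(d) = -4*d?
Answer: 366757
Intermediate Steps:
c - C(-515) = 368817 - (-4)*(-515) = 368817 - 1*2060 = 368817 - 2060 = 366757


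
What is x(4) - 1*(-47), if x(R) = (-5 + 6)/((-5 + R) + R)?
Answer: 142/3 ≈ 47.333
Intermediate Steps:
x(R) = 1/(-5 + 2*R)
x(4) - 1*(-47) = 1/(-5 + 2*4) - 1*(-47) = 1/(-5 + 8) + 47 = 1/3 + 47 = ⅓ + 47 = 142/3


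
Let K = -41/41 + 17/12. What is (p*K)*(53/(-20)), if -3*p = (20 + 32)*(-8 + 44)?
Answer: 689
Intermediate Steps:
p = -624 (p = -(20 + 32)*(-8 + 44)/3 = -52*36/3 = -⅓*1872 = -624)
K = 5/12 (K = -41*1/41 + 17*(1/12) = -1 + 17/12 = 5/12 ≈ 0.41667)
(p*K)*(53/(-20)) = (-624*5/12)*(53/(-20)) = -13780*(-1)/20 = -260*(-53/20) = 689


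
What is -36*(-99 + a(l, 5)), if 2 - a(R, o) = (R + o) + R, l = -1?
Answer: 3600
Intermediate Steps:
a(R, o) = 2 - o - 2*R (a(R, o) = 2 - ((R + o) + R) = 2 - (o + 2*R) = 2 + (-o - 2*R) = 2 - o - 2*R)
-36*(-99 + a(l, 5)) = -36*(-99 + (2 - 1*5 - 2*(-1))) = -36*(-99 + (2 - 5 + 2)) = -36*(-99 - 1) = -36*(-100) = 3600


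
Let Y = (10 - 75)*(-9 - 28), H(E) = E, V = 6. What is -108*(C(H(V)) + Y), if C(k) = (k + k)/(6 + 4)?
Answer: -1299348/5 ≈ -2.5987e+5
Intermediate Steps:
Y = 2405 (Y = -65*(-37) = 2405)
C(k) = k/5 (C(k) = (2*k)/10 = (2*k)*(⅒) = k/5)
-108*(C(H(V)) + Y) = -108*((⅕)*6 + 2405) = -108*(6/5 + 2405) = -108*12031/5 = -1299348/5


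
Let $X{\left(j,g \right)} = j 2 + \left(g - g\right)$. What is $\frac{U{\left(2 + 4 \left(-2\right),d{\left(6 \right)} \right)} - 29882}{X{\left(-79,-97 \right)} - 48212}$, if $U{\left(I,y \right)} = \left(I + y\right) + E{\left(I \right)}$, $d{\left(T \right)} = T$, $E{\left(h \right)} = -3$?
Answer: $\frac{5977}{9674} \approx 0.61784$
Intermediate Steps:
$X{\left(j,g \right)} = 2 j$ ($X{\left(j,g \right)} = 2 j + 0 = 2 j$)
$U{\left(I,y \right)} = -3 + I + y$ ($U{\left(I,y \right)} = \left(I + y\right) - 3 = -3 + I + y$)
$\frac{U{\left(2 + 4 \left(-2\right),d{\left(6 \right)} \right)} - 29882}{X{\left(-79,-97 \right)} - 48212} = \frac{\left(-3 + \left(2 + 4 \left(-2\right)\right) + 6\right) - 29882}{2 \left(-79\right) - 48212} = \frac{\left(-3 + \left(2 - 8\right) + 6\right) - 29882}{-158 - 48212} = \frac{\left(-3 - 6 + 6\right) - 29882}{-48370} = \left(-3 - 29882\right) \left(- \frac{1}{48370}\right) = \left(-29885\right) \left(- \frac{1}{48370}\right) = \frac{5977}{9674}$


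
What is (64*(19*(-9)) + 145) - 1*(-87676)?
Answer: 76877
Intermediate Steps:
(64*(19*(-9)) + 145) - 1*(-87676) = (64*(-171) + 145) + 87676 = (-10944 + 145) + 87676 = -10799 + 87676 = 76877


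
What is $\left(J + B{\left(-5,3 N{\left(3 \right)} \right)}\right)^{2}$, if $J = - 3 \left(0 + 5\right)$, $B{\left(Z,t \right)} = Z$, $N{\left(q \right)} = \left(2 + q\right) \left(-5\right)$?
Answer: $400$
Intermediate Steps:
$N{\left(q \right)} = -10 - 5 q$
$J = -15$ ($J = \left(-3\right) 5 = -15$)
$\left(J + B{\left(-5,3 N{\left(3 \right)} \right)}\right)^{2} = \left(-15 - 5\right)^{2} = \left(-20\right)^{2} = 400$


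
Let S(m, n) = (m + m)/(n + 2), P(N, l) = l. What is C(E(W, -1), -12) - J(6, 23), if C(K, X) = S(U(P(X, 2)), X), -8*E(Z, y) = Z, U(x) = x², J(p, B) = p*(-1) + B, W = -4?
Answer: -89/5 ≈ -17.800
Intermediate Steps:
J(p, B) = B - p (J(p, B) = -p + B = B - p)
S(m, n) = 2*m/(2 + n) (S(m, n) = (2*m)/(2 + n) = 2*m/(2 + n))
E(Z, y) = -Z/8
C(K, X) = 8/(2 + X) (C(K, X) = 2*2²/(2 + X) = 2*4/(2 + X) = 8/(2 + X))
C(E(W, -1), -12) - J(6, 23) = 8/(2 - 12) - (23 - 1*6) = 8/(-10) - (23 - 6) = 8*(-⅒) - 1*17 = -⅘ - 17 = -89/5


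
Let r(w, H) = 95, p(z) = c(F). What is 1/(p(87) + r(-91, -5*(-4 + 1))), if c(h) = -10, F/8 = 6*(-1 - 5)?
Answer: 1/85 ≈ 0.011765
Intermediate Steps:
F = -288 (F = 8*(6*(-1 - 5)) = 8*(6*(-6)) = 8*(-36) = -288)
p(z) = -10
1/(p(87) + r(-91, -5*(-4 + 1))) = 1/(-10 + 95) = 1/85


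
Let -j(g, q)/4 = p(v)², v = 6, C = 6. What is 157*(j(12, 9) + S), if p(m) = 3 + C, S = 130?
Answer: -30458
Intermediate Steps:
p(m) = 9 (p(m) = 3 + 6 = 9)
j(g, q) = -324 (j(g, q) = -4*9² = -4*81 = -324)
157*(j(12, 9) + S) = 157*(-324 + 130) = 157*(-194) = -30458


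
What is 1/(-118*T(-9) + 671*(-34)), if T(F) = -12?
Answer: -1/21398 ≈ -4.6733e-5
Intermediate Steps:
1/(-118*T(-9) + 671*(-34)) = 1/(-118*(-12) + 671*(-34)) = 1/(1416 - 22814) = 1/(-21398) = -1/21398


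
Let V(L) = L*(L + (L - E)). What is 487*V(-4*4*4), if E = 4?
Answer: 4114176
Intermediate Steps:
V(L) = L*(-4 + 2*L) (V(L) = L*(L + (L - 1*4)) = L*(L + (L - 4)) = L*(L + (-4 + L)) = L*(-4 + 2*L))
487*V(-4*4*4) = 487*(2*(-4*4*4)*(-2 - 4*4*4)) = 487*(2*(-16*4)*(-2 - 16*4)) = 487*(2*(-64)*(-2 - 64)) = 487*(2*(-64)*(-66)) = 487*8448 = 4114176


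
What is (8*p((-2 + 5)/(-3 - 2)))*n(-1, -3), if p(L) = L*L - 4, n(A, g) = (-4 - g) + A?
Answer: 1456/25 ≈ 58.240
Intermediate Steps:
n(A, g) = -4 + A - g
p(L) = -4 + L**2 (p(L) = L**2 - 4 = -4 + L**2)
(8*p((-2 + 5)/(-3 - 2)))*n(-1, -3) = (8*(-4 + ((-2 + 5)/(-3 - 2))**2))*(-4 - 1 - 1*(-3)) = (8*(-4 + (3/(-5))**2))*(-4 - 1 + 3) = (8*(-4 + (3*(-1/5))**2))*(-2) = (8*(-4 + (-3/5)**2))*(-2) = (8*(-4 + 9/25))*(-2) = (8*(-91/25))*(-2) = -728/25*(-2) = 1456/25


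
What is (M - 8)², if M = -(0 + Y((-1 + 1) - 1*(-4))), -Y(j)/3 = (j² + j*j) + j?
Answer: 10000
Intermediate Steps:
Y(j) = -6*j² - 3*j (Y(j) = -3*((j² + j*j) + j) = -3*((j² + j²) + j) = -3*(2*j² + j) = -3*(j + 2*j²) = -6*j² - 3*j)
M = 108 (M = -(0 - 3*((-1 + 1) - 1*(-4))*(1 + 2*((-1 + 1) - 1*(-4)))) = -(0 - 3*(0 + 4)*(1 + 2*(0 + 4))) = -(0 - 3*4*(1 + 2*4)) = -(0 - 3*4*(1 + 8)) = -(0 - 3*4*9) = -(0 - 108) = -1*(-108) = 108)
(M - 8)² = (108 - 8)² = 100² = 10000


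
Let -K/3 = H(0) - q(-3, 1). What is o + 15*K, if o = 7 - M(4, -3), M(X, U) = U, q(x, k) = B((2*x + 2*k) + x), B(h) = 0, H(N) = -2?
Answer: 100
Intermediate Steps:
q(x, k) = 0
K = 6 (K = -3*(-2 - 1*0) = -3*(-2 + 0) = -3*(-2) = 6)
o = 10 (o = 7 - 1*(-3) = 7 + 3 = 10)
o + 15*K = 10 + 15*6 = 10 + 90 = 100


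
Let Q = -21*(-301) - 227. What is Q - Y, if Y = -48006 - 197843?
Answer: 251943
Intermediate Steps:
Q = 6094 (Q = 6321 - 227 = 6094)
Y = -245849
Q - Y = 6094 - 1*(-245849) = 6094 + 245849 = 251943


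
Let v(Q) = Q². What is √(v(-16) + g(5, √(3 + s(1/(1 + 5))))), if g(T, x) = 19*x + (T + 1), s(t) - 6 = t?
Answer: √(9432 + 114*√330)/6 ≈ 17.875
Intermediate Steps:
s(t) = 6 + t
g(T, x) = 1 + T + 19*x (g(T, x) = 19*x + (1 + T) = 1 + T + 19*x)
√(v(-16) + g(5, √(3 + s(1/(1 + 5))))) = √((-16)² + (1 + 5 + 19*√(3 + (6 + 1/(1 + 5))))) = √(256 + (1 + 5 + 19*√(3 + (6 + 1/6)))) = √(256 + (1 + 5 + 19*√(3 + (6 + ⅙)))) = √(256 + (1 + 5 + 19*√(3 + 37/6))) = √(256 + (1 + 5 + 19*√(55/6))) = √(256 + (1 + 5 + 19*(√330/6))) = √(256 + (1 + 5 + 19*√330/6)) = √(256 + (6 + 19*√330/6)) = √(262 + 19*√330/6)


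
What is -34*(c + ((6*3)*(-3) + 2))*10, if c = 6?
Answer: 15640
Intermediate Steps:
-34*(c + ((6*3)*(-3) + 2))*10 = -34*(6 + ((6*3)*(-3) + 2))*10 = -34*(6 + (18*(-3) + 2))*10 = -34*(6 + (-54 + 2))*10 = -34*(6 - 52)*10 = -(-1564)*10 = -34*(-460) = 15640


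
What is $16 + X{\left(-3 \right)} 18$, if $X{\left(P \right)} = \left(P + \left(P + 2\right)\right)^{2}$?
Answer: $304$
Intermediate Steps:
$X{\left(P \right)} = \left(2 + 2 P\right)^{2}$ ($X{\left(P \right)} = \left(P + \left(2 + P\right)\right)^{2} = \left(2 + 2 P\right)^{2}$)
$16 + X{\left(-3 \right)} 18 = 16 + 4 \left(1 - 3\right)^{2} \cdot 18 = 16 + 4 \left(-2\right)^{2} \cdot 18 = 16 + 4 \cdot 4 \cdot 18 = 16 + 16 \cdot 18 = 16 + 288 = 304$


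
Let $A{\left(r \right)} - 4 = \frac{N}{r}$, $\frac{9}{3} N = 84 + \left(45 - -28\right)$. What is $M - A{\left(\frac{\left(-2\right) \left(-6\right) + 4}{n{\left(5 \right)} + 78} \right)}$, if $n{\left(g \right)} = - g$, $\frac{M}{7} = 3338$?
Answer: $\frac{1109915}{48} \approx 23123.0$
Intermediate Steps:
$M = 23366$ ($M = 7 \cdot 3338 = 23366$)
$N = \frac{157}{3}$ ($N = \frac{84 + \left(45 - -28\right)}{3} = \frac{84 + \left(45 + 28\right)}{3} = \frac{84 + 73}{3} = \frac{1}{3} \cdot 157 = \frac{157}{3} \approx 52.333$)
$A{\left(r \right)} = 4 + \frac{157}{3 r}$
$M - A{\left(\frac{\left(-2\right) \left(-6\right) + 4}{n{\left(5 \right)} + 78} \right)} = 23366 - \left(4 + \frac{157}{3 \frac{\left(-2\right) \left(-6\right) + 4}{\left(-1\right) 5 + 78}}\right) = 23366 - \left(4 + \frac{157}{3 \frac{12 + 4}{-5 + 78}}\right) = 23366 - \left(4 + \frac{157}{3 \cdot \frac{16}{73}}\right) = 23366 - \left(4 + \frac{157}{3} \cdot \frac{73}{16}\right) = 23366 - \left(4 + \frac{11461}{48}\right) = 23366 - \frac{11653}{48} = \frac{1109915}{48}$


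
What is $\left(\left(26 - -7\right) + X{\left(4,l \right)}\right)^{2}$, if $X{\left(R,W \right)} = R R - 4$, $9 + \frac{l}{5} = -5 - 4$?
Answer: $2025$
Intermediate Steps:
$l = -90$ ($l = -45 + 5 \left(-5 - 4\right) = -45 + 5 \left(-9\right) = -45 - 45 = -90$)
$X{\left(R,W \right)} = -4 + R^{2}$ ($X{\left(R,W \right)} = R^{2} - 4 = -4 + R^{2}$)
$\left(\left(26 - -7\right) + X{\left(4,l \right)}\right)^{2} = \left(\left(26 - -7\right) - \left(4 - 4^{2}\right)\right)^{2} = \left(\left(26 + 7\right) + \left(-4 + 16\right)\right)^{2} = \left(33 + 12\right)^{2} = 45^{2} = 2025$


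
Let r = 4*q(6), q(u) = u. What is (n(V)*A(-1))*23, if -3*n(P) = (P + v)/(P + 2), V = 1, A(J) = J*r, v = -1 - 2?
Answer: -368/3 ≈ -122.67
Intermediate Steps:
r = 24 (r = 4*6 = 24)
v = -3
A(J) = 24*J (A(J) = J*24 = 24*J)
n(P) = -(-3 + P)/(3*(2 + P)) (n(P) = -(P - 3)/(3*(P + 2)) = -(-3 + P)/(3*(2 + P)))
(n(V)*A(-1))*23 = (((3 - 1*1)/(3*(2 + 1)))*(24*(-1)))*23 = (((⅓)*(3 - 1)/3)*(-24))*23 = (((⅓)*(⅓)*2)*(-24))*23 = ((2/9)*(-24))*23 = -16/3*23 = -368/3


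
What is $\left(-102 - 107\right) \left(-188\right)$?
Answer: $39292$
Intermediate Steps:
$\left(-102 - 107\right) \left(-188\right) = \left(-209\right) \left(-188\right) = 39292$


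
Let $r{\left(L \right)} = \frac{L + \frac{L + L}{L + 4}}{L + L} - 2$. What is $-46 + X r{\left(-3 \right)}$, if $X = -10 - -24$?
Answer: $-53$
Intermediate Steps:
$X = 14$ ($X = -10 + 24 = 14$)
$r{\left(L \right)} = -2 + \frac{L + \frac{2 L}{4 + L}}{2 L}$ ($r{\left(L \right)} = \frac{L + \frac{2 L}{4 + L}}{2 L} - 2 = -2 + \frac{L + \frac{2 L}{4 + L}}{2 L}$)
$-46 + X r{\left(-3 \right)} = -46 + 14 \frac{-10 - -9}{2 \left(4 - 3\right)} = -46 + 14 \frac{-10 + 9}{2 \cdot 1} = -46 + 14 \cdot \frac{1}{2} \cdot 1 \left(-1\right) = -46 + 14 \left(- \frac{1}{2}\right) = -46 - 7 = -53$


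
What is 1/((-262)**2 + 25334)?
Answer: 1/93978 ≈ 1.0641e-5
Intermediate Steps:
1/((-262)**2 + 25334) = 1/(68644 + 25334) = 1/93978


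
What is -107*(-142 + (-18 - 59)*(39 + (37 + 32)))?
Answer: 905006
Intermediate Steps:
-107*(-142 + (-18 - 59)*(39 + (37 + 32))) = -107*(-142 - 77*(39 + 69)) = -107*(-142 - 77*108) = -107*(-142 - 8316) = -107*(-8458) = 905006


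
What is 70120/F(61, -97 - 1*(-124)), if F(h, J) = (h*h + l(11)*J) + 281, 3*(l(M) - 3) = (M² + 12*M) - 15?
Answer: 14024/1245 ≈ 11.264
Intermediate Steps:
l(M) = -2 + 4*M + M²/3 (l(M) = 3 + ((M² + 12*M) - 15)/3 = 3 + (-15 + M² + 12*M)/3 = 3 + (-5 + 4*M + M²/3) = -2 + 4*M + M²/3)
F(h, J) = 281 + h² + 247*J/3 (F(h, J) = (h*h + (-2 + 4*11 + (⅓)*11²)*J) + 281 = (h² + (-2 + 44 + (⅓)*121)*J) + 281 = (h² + (-2 + 44 + 121/3)*J) + 281 = (h² + 247*J/3) + 281 = 281 + h² + 247*J/3)
70120/F(61, -97 - 1*(-124)) = 70120/(281 + 61² + 247*(-97 - 1*(-124))/3) = 70120/(281 + 3721 + 247*(-97 + 124)/3) = 70120/(281 + 3721 + (247/3)*27) = 70120/(281 + 3721 + 2223) = 70120/6225 = 70120*(1/6225) = 14024/1245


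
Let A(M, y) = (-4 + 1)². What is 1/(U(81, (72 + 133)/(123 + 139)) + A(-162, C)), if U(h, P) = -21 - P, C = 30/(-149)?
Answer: -262/3349 ≈ -0.078232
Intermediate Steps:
C = -30/149 (C = 30*(-1/149) = -30/149 ≈ -0.20134)
A(M, y) = 9 (A(M, y) = (-3)² = 9)
1/(U(81, (72 + 133)/(123 + 139)) + A(-162, C)) = 1/((-21 - (72 + 133)/(123 + 139)) + 9) = 1/((-21 - 205/262) + 9) = 1/(-5707/262 + 9) = 1/(-3349/262) = -262/3349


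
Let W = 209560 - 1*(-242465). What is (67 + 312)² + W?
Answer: 595666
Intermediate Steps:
W = 452025 (W = 209560 + 242465 = 452025)
(67 + 312)² + W = (67 + 312)² + 452025 = 379² + 452025 = 143641 + 452025 = 595666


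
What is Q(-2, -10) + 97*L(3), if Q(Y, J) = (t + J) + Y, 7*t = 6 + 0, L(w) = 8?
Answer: 5354/7 ≈ 764.86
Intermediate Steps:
t = 6/7 (t = (6 + 0)/7 = (1/7)*6 = 6/7 ≈ 0.85714)
Q(Y, J) = 6/7 + J + Y (Q(Y, J) = (6/7 + J) + Y = 6/7 + J + Y)
Q(-2, -10) + 97*L(3) = (6/7 - 10 - 2) + 97*8 = -78/7 + 776 = 5354/7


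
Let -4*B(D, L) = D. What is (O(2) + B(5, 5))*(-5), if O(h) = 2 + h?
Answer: -55/4 ≈ -13.750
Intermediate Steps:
B(D, L) = -D/4
(O(2) + B(5, 5))*(-5) = ((2 + 2) - 1/4*5)*(-5) = (4 - 5/4)*(-5) = (11/4)*(-5) = -55/4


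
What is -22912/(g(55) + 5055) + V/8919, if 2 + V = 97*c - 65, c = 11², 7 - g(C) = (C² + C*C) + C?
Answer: 72174646/3100839 ≈ 23.276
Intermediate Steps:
g(C) = 7 - C - 2*C² (g(C) = 7 - ((C² + C*C) + C) = 7 - ((C² + C²) + C) = 7 - (2*C² + C) = 7 - (C + 2*C²) = 7 + (-C - 2*C²) = 7 - C - 2*C²)
c = 121
V = 11670 (V = -2 + (97*121 - 65) = -2 + (11737 - 65) = -2 + 11672 = 11670)
-22912/(g(55) + 5055) + V/8919 = -22912/((7 - 1*55 - 2*55²) + 5055) + 11670/8919 = -22912/((7 - 55 - 2*3025) + 5055) + 11670*(1/8919) = -22912/((7 - 55 - 6050) + 5055) + 3890/2973 = -22912/(-6098 + 5055) + 3890/2973 = -22912/(-1043) + 3890/2973 = -22912*(-1/1043) + 3890/2973 = 22912/1043 + 3890/2973 = 72174646/3100839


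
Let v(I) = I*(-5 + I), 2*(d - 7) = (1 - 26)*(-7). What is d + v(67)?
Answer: 8497/2 ≈ 4248.5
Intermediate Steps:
d = 189/2 (d = 7 + ((1 - 26)*(-7))/2 = 7 + (-25*(-7))/2 = 7 + (½)*175 = 7 + 175/2 = 189/2 ≈ 94.500)
d + v(67) = 189/2 + 67*(-5 + 67) = 189/2 + 67*62 = 189/2 + 4154 = 8497/2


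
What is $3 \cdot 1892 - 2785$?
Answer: $2891$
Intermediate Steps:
$3 \cdot 1892 - 2785 = 5676 - 2785 = 2891$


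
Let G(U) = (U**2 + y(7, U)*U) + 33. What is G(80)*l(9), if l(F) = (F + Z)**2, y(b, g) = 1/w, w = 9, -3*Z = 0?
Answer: 521793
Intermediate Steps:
Z = 0 (Z = -1/3*0 = 0)
y(b, g) = 1/9
G(U) = 33 + U**2 + U/9 (G(U) = (U**2 + U/9) + 33 = 33 + U**2 + U/9)
l(F) = F**2 (l(F) = (F + 0)**2 = F**2)
G(80)*l(9) = (33 + 80**2 + (1/9)*80)*9**2 = (33 + 6400 + 80/9)*81 = (57977/9)*81 = 521793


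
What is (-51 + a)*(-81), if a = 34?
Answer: 1377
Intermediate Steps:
(-51 + a)*(-81) = (-51 + 34)*(-81) = -17*(-81) = 1377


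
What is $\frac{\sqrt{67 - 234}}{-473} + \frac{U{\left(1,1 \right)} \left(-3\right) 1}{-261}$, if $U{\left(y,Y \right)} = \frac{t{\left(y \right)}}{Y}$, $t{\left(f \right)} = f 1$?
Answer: $\frac{1}{87} - \frac{i \sqrt{167}}{473} \approx 0.011494 - 0.027321 i$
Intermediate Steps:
$t{\left(f \right)} = f$
$U{\left(y,Y \right)} = \frac{y}{Y}$
$\frac{\sqrt{67 - 234}}{-473} + \frac{U{\left(1,1 \right)} \left(-3\right) 1}{-261} = \frac{\sqrt{67 - 234}}{-473} + \frac{1 \cdot 1^{-1} \left(-3\right) 1}{-261} = \sqrt{-167} \left(- \frac{1}{473}\right) + 1 \cdot 1 \left(-3\right) 1 \left(- \frac{1}{261}\right) = i \sqrt{167} \left(- \frac{1}{473}\right) + 1 \left(-3\right) 1 \left(- \frac{1}{261}\right) = - \frac{i \sqrt{167}}{473} + \left(-3\right) 1 \left(- \frac{1}{261}\right) = - \frac{i \sqrt{167}}{473} - - \frac{1}{87} = - \frac{i \sqrt{167}}{473} + \frac{1}{87} = \frac{1}{87} - \frac{i \sqrt{167}}{473}$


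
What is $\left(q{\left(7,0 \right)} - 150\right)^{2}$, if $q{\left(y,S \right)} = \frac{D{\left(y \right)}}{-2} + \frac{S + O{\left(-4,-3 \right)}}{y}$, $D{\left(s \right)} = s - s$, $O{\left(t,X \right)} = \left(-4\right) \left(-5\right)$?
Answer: $\frac{1060900}{49} \approx 21651.0$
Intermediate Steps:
$O{\left(t,X \right)} = 20$
$D{\left(s \right)} = 0$
$q{\left(y,S \right)} = \frac{20 + S}{y}$ ($q{\left(y,S \right)} = \frac{0}{-2} + \frac{S + 20}{y} = 0 \left(- \frac{1}{2}\right) + \frac{20 + S}{y} = 0 + \frac{20 + S}{y} = \frac{20 + S}{y}$)
$\left(q{\left(7,0 \right)} - 150\right)^{2} = \left(\frac{20 + 0}{7} - 150\right)^{2} = \left(\frac{1}{7} \cdot 20 - 150\right)^{2} = \left(\frac{20}{7} - 150\right)^{2} = \left(- \frac{1030}{7}\right)^{2} = \frac{1060900}{49}$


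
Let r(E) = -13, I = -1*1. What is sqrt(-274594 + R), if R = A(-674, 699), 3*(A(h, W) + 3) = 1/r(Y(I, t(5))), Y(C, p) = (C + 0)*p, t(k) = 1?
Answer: 2*I*sqrt(104415519)/39 ≈ 524.02*I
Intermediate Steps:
I = -1
Y(C, p) = C*p
A(h, W) = -118/39 (A(h, W) = -3 + (1/3)/(-13) = -3 + (1/3)*(-1/13) = -3 - 1/39 = -118/39)
R = -118/39 ≈ -3.0256
sqrt(-274594 + R) = sqrt(-274594 - 118/39) = sqrt(-10709284/39) = 2*I*sqrt(104415519)/39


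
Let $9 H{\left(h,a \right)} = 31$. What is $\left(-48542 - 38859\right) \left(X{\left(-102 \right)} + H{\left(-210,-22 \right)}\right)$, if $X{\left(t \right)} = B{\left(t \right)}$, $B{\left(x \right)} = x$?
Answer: $\frac{77524687}{9} \approx 8.6139 \cdot 10^{6}$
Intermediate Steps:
$H{\left(h,a \right)} = \frac{31}{9}$ ($H{\left(h,a \right)} = \frac{1}{9} \cdot 31 = \frac{31}{9}$)
$X{\left(t \right)} = t$
$\left(-48542 - 38859\right) \left(X{\left(-102 \right)} + H{\left(-210,-22 \right)}\right) = \left(-48542 - 38859\right) \left(-102 + \frac{31}{9}\right) = \left(-87401\right) \left(- \frac{887}{9}\right) = \frac{77524687}{9}$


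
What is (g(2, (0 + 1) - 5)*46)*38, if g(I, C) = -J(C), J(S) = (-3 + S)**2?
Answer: -85652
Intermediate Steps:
g(I, C) = -(-3 + C)**2
(g(2, (0 + 1) - 5)*46)*38 = (-(-3 + ((0 + 1) - 5))**2*46)*38 = (-(-3 + (1 - 5))**2*46)*38 = (-(-3 - 4)**2*46)*38 = (-1*(-7)**2*46)*38 = (-1*49*46)*38 = -49*46*38 = -2254*38 = -85652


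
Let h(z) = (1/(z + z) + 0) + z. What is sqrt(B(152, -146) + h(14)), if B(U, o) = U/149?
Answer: sqrt(65513959)/2086 ≈ 3.8802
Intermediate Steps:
B(U, o) = U/149 (B(U, o) = U*(1/149) = U/149)
h(z) = z + 1/(2*z) (h(z) = (1/(2*z) + 0) + z = 1/(2*z) + z = z + 1/(2*z))
sqrt(B(152, -146) + h(14)) = sqrt((1/149)*152 + (14 + (1/2)/14)) = sqrt(152/149 + (14 + (1/2)*(1/14))) = sqrt(152/149 + (14 + 1/28)) = sqrt(152/149 + 393/28) = sqrt(62813/4172) = sqrt(65513959)/2086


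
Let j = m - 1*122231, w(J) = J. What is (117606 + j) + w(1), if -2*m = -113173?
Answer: 103925/2 ≈ 51963.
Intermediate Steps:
m = 113173/2 (m = -½*(-113173) = 113173/2 ≈ 56587.)
j = -131289/2 (j = 113173/2 - 1*122231 = 113173/2 - 122231 = -131289/2 ≈ -65645.)
(117606 + j) + w(1) = (117606 - 131289/2) + 1 = 103923/2 + 1 = 103925/2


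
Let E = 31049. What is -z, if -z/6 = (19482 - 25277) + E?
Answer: 151524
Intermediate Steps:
z = -151524 (z = -6*((19482 - 25277) + 31049) = -6*(-5795 + 31049) = -6*25254 = -151524)
-z = -1*(-151524) = 151524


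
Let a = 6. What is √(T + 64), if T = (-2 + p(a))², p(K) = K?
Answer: 4*√5 ≈ 8.9443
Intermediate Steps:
T = 16 (T = (-2 + 6)² = 4² = 16)
√(T + 64) = √(16 + 64) = √80 = 4*√5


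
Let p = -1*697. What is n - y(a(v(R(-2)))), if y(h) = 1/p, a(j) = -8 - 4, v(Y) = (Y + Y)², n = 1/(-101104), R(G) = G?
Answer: 100407/70469488 ≈ 0.0014248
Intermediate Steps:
n = -1/101104 ≈ -9.8908e-6
v(Y) = 4*Y² (v(Y) = (2*Y)² = 4*Y²)
p = -697
a(j) = -12
y(h) = -1/697 (y(h) = 1/(-697) = -1/697)
n - y(a(v(R(-2)))) = -1/101104 - 1*(-1/697) = -1/101104 + 1/697 = 100407/70469488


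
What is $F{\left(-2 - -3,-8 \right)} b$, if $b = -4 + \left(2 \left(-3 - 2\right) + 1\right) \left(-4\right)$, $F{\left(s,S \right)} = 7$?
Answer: $224$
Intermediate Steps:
$b = 32$ ($b = -4 + \left(2 \left(-5\right) + 1\right) \left(-4\right) = -4 + \left(-10 + 1\right) \left(-4\right) = -4 - -36 = -4 + 36 = 32$)
$F{\left(-2 - -3,-8 \right)} b = 7 \cdot 32 = 224$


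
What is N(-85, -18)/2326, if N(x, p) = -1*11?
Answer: -11/2326 ≈ -0.0047292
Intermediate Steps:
N(x, p) = -11
N(-85, -18)/2326 = -11/2326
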